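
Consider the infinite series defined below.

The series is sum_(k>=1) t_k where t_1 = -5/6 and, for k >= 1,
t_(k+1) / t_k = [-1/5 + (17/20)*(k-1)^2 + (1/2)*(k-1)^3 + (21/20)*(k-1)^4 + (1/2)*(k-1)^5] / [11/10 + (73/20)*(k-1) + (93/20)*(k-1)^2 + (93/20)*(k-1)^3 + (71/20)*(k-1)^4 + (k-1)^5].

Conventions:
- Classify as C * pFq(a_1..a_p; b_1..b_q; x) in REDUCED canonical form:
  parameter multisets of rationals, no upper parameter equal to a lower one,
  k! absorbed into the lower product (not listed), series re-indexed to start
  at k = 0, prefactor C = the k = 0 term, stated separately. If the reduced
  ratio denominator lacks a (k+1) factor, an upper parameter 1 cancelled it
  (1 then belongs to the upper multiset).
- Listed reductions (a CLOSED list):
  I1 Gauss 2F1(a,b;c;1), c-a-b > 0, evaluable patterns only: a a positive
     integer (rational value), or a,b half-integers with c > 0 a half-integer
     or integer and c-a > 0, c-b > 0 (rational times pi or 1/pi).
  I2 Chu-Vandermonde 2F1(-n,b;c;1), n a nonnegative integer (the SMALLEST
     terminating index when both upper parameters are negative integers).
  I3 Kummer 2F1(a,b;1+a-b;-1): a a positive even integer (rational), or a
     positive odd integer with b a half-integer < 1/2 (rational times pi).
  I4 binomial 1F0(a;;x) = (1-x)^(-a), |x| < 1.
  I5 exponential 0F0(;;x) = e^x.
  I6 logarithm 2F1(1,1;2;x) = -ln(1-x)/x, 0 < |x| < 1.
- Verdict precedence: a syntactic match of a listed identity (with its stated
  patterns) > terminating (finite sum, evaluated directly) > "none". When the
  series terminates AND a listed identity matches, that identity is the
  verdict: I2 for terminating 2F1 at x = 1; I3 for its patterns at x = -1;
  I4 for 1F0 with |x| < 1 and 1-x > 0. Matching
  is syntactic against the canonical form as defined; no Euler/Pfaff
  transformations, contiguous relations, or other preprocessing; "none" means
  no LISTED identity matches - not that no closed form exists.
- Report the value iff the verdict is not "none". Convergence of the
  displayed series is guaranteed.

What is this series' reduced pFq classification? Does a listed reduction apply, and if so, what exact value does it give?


Prefactor -5/6, argument 1/2: 2F1 with upper {-2/5, 1/2} over lower {11/20}. Verdict: none. No listed pattern accepts 2F1(-2/5, 1/2; 11/20; 1/2).

Structural cue: x = (1/2) and the expanded ratio factors over Q; C = -5/6, roots give parameters.
Step ratio: r(k) = (1/2) * (k-2/5) (k+1/2) / [(k+11/20) (k+1)] - poly over poly, x = (1/2) from leading terms; C = -5/6 at k = 0.


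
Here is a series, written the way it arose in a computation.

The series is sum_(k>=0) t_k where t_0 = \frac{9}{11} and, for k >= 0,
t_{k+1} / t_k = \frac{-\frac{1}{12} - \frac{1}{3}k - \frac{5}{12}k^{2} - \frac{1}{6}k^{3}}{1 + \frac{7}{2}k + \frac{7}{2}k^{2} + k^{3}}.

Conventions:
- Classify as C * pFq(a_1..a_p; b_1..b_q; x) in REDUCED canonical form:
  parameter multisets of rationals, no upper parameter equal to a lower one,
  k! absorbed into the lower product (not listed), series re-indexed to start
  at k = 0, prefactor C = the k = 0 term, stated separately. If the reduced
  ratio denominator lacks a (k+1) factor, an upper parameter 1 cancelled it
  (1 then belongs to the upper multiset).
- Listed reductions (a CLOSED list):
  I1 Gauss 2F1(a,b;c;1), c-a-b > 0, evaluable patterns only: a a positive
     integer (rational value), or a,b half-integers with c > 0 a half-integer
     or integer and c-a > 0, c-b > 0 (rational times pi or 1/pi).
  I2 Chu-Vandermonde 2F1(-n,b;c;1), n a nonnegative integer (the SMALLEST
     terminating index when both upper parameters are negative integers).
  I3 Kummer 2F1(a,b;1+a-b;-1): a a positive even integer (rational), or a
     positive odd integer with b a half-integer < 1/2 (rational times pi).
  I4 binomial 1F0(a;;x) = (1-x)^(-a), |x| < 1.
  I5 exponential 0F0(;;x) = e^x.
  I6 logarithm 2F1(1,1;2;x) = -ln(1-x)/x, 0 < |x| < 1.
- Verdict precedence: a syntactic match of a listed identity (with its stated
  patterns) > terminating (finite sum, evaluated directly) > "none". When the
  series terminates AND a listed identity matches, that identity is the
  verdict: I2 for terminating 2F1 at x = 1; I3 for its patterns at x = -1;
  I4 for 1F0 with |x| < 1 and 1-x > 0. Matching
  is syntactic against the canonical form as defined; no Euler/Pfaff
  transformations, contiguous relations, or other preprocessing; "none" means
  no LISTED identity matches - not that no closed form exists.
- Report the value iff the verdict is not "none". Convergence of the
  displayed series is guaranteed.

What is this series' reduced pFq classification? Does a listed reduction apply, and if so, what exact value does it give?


Classification (C = \frac{9}{11}): 2F1 with upper {1, 1}, lower {2}, argument x = -\frac{1}{6}. Verdict (x = -\frac{1}{6}): logarithm (I6) applies (the logarithm: parameters (1,1;2), x = -\frac{1}{6}). Exact value: \frac{54}{11} \cdot \ln\left(\frac{7}{6}\right).

The tell: x = -\frac{1}{6} and cancel k + 1/2 from the displayed ratio first; then C = 9/11, x = -1/6.
Adjacent-term ratio: r(k) = -\frac{1}{6} * (k+1) (k+1) / [(k+2) (k+1)] - rational in k. x = -\frac{1}{6}; t_0 = \frac{9}{11}; negate the roots.


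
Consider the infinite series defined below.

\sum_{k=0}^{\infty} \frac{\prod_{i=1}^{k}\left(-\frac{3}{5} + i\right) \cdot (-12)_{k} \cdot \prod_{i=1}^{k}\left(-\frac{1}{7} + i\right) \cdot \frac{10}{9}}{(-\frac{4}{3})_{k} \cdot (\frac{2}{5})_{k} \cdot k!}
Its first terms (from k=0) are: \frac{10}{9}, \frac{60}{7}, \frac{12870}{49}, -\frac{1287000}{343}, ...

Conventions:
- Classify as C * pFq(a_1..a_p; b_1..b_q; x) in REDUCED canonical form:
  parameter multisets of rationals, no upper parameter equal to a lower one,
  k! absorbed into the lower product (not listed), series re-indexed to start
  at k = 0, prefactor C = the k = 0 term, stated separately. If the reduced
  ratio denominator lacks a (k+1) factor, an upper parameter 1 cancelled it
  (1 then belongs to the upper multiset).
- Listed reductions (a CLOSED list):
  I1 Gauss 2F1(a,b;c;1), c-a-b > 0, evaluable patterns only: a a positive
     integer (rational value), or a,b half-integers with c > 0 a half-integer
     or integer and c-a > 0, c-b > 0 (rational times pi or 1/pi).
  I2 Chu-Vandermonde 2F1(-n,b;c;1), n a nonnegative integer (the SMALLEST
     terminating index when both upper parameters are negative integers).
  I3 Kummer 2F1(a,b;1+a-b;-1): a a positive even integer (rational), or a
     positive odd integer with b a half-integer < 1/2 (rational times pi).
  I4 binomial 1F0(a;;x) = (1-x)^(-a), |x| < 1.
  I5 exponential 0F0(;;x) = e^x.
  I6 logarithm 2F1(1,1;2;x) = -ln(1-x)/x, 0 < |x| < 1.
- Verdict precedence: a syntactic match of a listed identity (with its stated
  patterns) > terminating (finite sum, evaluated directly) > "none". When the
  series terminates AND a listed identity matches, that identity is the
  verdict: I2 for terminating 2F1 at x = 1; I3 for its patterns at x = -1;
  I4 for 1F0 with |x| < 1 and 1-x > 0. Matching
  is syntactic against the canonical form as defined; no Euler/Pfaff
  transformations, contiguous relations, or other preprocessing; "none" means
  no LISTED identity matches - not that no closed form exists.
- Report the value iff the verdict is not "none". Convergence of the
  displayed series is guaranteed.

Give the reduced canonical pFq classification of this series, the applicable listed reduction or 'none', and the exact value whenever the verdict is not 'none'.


This is \frac{10}{9} * 2F1(-12, \frac{6}{7}; -\frac{4}{3}; 1) in reduced canonical form. Verdict: Vandermonde's identity (I2) applies (terminating 2F1 at x = 1 with n = 12, b = 6/7, c = -\frac{4}{3}). Its exact value is -\frac{5238565838500}{25288031716227}.

Key observation: from the first term \frac{10}{9}: the running product (C = 10/9, x = 1) telescopes to a rising factorial.
Step ratio: r(k) = 1 * (k-12) (k+\frac{6}{7}) / [(k-\frac{4}{3}) (k+1)] - rational in k, leading ratio 1; with t_0 = \frac{10}{9}, classification follows.


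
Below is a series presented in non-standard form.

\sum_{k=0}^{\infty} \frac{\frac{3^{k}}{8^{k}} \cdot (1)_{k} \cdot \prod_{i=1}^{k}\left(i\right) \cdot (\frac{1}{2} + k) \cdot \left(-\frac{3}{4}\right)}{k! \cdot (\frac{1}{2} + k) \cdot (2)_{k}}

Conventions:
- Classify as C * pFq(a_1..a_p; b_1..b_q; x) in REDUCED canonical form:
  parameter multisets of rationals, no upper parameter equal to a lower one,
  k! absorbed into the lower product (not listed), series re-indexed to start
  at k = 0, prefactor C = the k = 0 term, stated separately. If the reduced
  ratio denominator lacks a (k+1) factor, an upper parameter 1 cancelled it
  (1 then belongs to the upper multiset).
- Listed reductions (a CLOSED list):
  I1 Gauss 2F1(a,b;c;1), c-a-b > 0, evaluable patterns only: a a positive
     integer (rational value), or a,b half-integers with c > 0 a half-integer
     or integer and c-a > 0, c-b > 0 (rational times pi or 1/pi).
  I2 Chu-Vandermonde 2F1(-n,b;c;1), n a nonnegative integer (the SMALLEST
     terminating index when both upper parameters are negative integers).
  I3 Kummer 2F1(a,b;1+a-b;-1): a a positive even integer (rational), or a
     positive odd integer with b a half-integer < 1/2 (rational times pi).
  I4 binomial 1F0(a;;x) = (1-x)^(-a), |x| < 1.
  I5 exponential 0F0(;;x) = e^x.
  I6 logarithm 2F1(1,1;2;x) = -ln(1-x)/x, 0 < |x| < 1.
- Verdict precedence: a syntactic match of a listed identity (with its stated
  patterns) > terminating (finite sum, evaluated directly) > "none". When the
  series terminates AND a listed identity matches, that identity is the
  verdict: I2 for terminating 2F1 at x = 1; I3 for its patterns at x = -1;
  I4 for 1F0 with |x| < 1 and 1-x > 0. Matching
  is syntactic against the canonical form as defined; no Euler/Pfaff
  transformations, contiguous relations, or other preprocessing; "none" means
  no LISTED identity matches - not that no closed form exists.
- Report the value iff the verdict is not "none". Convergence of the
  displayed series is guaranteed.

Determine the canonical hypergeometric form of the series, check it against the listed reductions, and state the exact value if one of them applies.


Key observation: t_0 being -\frac{3}{4}, the two geometric factors (prefactor -3/4) combine into one argument.
Adjacent-term ratio: r(k) = \frac{3}{8} * (k+1) (k+1) / [(k+2) (k+1)] - rational in k. x = \frac{3}{8}; t_0 = -\frac{3}{4}; negate the roots.

The series (x = \frac{3}{8}) is 2F1: upper {1, 1}, lower {2}, prefactor -\frac{3}{4}. Verdict: the I6 logarithm reduction applies (the logarithm: parameters (1,1;2), x = \frac{3}{8}). Its exact value is 2 \cdot \ln\left(\frac{5}{8}\right).


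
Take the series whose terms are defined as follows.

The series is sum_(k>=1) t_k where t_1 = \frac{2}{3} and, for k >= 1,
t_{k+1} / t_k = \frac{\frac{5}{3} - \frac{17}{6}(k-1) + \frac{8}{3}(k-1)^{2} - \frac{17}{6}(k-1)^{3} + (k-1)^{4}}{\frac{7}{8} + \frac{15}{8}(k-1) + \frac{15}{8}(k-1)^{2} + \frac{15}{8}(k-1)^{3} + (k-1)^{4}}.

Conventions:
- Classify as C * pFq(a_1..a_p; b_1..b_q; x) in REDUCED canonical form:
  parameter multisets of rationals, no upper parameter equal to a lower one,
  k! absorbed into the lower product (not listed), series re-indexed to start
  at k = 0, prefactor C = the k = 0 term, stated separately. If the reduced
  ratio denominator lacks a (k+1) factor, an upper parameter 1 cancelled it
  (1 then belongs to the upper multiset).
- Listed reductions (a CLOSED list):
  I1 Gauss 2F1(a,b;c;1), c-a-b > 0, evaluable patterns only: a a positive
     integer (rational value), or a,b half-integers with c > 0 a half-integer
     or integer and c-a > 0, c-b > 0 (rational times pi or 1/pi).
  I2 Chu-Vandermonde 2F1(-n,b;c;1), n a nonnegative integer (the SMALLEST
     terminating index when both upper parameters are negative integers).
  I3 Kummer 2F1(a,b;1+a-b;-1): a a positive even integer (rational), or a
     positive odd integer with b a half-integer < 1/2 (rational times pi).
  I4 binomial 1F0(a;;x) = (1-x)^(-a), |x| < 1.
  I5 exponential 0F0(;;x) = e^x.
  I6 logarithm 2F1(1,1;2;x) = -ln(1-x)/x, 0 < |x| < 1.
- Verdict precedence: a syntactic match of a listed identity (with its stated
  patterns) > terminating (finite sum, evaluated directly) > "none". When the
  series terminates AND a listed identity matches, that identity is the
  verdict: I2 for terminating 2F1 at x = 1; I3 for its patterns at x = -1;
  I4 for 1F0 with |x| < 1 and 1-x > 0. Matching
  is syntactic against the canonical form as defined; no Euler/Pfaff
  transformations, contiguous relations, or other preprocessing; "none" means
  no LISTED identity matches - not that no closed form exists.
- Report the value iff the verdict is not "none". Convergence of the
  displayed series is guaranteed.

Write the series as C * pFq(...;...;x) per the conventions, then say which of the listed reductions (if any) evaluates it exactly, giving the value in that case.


First insight: with t_0 = \frac{2}{3}, the ratio is unreduced: k^2 + 1 divides both sides (prefactor 2/3).
Ratio: r(k) = 1 * (k-2) (k-\frac{5}{6}) / [(k+\frac{7}{8}) (k+1)] - rational in k, leading ratio 1; with t_0 = \frac{2}{3}, classification follows.

At argument 1: a 2F1 with upper {-2, -\frac{5}{6}}, lower {\frac{7}{8}}, scaled by C = \frac{2}{3}. Verdict: this is Vandermonde's identity (I2) (terminating 2F1 at x = 1 with n = 2, b = -5/6, c = \frac{7}{8}). Sum: \frac{1066}{567}.


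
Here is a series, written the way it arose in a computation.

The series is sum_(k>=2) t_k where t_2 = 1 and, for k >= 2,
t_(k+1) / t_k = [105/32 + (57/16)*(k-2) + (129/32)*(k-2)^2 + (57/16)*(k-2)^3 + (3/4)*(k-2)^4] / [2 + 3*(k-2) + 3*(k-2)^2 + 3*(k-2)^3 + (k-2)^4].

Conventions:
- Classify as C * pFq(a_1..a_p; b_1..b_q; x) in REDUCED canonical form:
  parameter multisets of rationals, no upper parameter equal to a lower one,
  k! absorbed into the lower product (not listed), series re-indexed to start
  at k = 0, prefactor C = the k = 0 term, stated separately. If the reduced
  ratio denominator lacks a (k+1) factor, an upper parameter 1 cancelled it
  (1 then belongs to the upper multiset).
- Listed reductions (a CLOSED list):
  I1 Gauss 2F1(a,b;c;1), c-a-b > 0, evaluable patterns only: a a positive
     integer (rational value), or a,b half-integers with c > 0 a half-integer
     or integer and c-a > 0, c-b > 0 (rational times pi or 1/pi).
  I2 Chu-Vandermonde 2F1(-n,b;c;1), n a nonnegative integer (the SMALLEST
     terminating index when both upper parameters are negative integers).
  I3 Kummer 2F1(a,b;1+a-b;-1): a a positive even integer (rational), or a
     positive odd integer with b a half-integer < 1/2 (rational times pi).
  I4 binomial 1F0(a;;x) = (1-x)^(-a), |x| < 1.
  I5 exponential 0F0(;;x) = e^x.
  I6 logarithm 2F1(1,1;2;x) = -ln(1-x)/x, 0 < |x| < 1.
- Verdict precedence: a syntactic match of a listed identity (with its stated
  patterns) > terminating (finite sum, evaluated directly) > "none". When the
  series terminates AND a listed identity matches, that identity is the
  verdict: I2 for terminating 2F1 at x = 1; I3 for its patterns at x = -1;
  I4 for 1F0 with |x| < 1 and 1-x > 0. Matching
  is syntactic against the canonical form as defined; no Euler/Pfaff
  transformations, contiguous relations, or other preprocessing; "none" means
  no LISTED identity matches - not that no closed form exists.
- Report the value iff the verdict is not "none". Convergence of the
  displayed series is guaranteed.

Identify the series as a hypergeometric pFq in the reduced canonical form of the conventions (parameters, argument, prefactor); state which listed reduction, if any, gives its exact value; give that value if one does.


At argument 3/4: a 2F1 with upper {5/4, 7/2}, lower {2}, scaled by C = 1. Verdict: no listed reduction: x = 3/4 and upper {5/4, 7/2} fail every I1-I6 pattern.

The tell: t_0 being 1, roots of the ratio polynomials (C = 1, x = 3/4) are the negated parameters.
Consecutive-term ratio: r(k) = (3/4) * (k+5/4) (k+7/2) / [(k+2) (k+1)] - rational in k. x = (3/4); t_0 = 1; negate the roots.


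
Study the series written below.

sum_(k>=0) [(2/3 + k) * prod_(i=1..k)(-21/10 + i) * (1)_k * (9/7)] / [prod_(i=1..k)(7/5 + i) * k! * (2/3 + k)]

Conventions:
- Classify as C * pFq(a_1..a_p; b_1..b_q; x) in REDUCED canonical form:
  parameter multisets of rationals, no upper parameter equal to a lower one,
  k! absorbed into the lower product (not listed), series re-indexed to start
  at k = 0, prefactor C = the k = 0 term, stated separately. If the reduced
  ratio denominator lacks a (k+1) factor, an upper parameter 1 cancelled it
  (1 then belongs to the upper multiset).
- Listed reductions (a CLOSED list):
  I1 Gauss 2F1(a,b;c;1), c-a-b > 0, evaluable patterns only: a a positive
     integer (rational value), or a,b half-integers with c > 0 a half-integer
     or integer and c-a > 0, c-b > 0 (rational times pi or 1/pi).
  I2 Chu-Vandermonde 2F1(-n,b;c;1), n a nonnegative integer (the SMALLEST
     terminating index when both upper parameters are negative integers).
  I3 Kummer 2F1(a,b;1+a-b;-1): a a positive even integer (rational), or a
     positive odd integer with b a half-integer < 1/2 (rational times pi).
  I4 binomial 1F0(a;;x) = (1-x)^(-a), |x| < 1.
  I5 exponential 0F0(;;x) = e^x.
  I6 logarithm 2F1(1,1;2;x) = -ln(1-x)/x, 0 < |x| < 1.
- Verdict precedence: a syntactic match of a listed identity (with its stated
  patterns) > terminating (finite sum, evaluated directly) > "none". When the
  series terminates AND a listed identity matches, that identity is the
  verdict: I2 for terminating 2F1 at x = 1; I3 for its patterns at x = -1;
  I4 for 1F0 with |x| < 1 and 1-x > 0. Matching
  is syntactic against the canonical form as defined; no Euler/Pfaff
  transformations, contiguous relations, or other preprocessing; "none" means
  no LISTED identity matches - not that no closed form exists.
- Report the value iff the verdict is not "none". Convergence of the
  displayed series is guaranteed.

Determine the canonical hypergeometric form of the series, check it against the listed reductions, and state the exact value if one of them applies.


The series (x = 1) is 2F1: upper {-11/10, 1}, lower {12/5}, prefactor 9/7. Verdict: Gauss's theorem (I1) applies (x = 1: the Gamma ratio telescopes since c-a-b = 5/2 > 0 and a = 1 in Z>0). Value: 18/25.

Key step: from the first term 9/7: striking the common factor k + 2/3 reduces the term (prefactor 9/7).
Step ratio: r(k) = 1 * (k-11/10) (k+1) / [(k+12/5) (k+1)] - rational in k. x = 1; t_0 = 9/7; negate the roots.


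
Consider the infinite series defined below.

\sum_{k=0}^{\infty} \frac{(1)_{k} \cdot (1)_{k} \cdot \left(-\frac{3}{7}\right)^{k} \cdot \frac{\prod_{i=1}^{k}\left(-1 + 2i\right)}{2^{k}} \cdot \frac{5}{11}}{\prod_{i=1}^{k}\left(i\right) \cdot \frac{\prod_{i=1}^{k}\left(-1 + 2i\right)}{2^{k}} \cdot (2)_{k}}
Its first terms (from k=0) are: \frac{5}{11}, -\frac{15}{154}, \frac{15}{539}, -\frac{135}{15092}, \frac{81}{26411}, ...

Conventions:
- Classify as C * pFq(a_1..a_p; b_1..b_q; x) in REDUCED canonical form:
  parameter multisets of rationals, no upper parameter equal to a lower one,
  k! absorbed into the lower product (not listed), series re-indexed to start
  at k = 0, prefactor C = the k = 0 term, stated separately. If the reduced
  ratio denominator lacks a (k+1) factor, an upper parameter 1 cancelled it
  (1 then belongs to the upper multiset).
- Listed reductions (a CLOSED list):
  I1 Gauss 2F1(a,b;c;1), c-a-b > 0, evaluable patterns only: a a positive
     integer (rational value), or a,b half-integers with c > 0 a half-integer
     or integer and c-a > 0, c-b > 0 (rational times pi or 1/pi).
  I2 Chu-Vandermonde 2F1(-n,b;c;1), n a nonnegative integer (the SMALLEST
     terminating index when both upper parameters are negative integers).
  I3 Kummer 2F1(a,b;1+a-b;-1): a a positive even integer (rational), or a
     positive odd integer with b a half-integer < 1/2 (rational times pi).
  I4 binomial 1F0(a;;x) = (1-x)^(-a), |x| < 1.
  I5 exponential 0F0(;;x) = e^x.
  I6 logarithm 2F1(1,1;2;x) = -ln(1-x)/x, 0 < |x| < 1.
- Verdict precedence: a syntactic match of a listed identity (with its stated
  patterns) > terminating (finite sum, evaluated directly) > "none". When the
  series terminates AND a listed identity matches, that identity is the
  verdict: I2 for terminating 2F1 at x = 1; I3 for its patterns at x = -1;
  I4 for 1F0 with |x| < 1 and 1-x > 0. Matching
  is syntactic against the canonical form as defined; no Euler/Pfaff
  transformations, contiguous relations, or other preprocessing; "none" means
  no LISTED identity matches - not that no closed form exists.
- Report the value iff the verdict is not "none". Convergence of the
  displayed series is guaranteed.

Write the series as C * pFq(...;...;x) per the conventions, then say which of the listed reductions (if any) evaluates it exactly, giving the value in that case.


Classification (C = \frac{5}{11}): 2F1 with upper {1, 1}, lower {2}, argument x = -\frac{3}{7}. Verdict: this is the logarithmic series (I6) (the logarithm: parameters (1,1;2), x = -\frac{3}{7}). Exact value: \frac{35}{33} \cdot \ln\left(\frac{10}{7}\right).

Key observation: from the first term \frac{5}{11}: the parameter 1/2 appears in both the upper and lower lists and cancels.
Term ratio: r(k) = -\frac{3}{7} * (k+1) (k+1) / [(k+2) (k+1)] - poly over poly, x = -\frac{3}{7} from leading terms; C = \frac{5}{11} at k = 0.


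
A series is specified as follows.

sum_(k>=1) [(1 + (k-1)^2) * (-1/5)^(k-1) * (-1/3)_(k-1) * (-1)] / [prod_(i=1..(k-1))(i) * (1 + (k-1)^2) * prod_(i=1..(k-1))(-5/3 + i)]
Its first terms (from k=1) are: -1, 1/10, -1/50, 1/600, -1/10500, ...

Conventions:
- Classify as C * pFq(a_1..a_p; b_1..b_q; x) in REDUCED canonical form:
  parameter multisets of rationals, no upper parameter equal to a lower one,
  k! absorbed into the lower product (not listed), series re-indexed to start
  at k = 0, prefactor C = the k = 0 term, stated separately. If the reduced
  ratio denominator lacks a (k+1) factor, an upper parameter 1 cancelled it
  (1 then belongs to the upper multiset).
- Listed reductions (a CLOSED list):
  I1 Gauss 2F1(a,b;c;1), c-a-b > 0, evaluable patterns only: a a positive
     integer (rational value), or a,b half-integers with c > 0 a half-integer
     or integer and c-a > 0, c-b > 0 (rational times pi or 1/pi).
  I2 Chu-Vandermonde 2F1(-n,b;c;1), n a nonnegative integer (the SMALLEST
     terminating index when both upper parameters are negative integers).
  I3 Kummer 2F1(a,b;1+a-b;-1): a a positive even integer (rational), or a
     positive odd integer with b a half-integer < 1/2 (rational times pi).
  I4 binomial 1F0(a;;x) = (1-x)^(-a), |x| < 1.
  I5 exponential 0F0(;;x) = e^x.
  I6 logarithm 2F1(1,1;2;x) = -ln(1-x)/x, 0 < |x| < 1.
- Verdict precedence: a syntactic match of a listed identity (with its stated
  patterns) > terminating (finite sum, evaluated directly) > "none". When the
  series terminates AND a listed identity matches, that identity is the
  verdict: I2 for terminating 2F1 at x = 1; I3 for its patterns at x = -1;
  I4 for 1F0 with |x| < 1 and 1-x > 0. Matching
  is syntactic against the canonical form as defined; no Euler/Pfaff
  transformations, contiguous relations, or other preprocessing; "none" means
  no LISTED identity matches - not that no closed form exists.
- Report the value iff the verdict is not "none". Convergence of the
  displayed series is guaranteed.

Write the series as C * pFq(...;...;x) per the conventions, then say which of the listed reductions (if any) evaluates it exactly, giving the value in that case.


With C = -1: the canonical form is 1F1(-1/3; -2/3; -1/5). Verdict: none. No listed pattern accepts 1F1(-1/3; -2/3; -1/5).

First insight: t_0 being -1, the factor k^2 + 1 cancels (top and bottom), leaving C = -1, x = -1/5.
Ratio: r(k) = (-1/5) * (k-1/3) / [(k-2/3) (k+1)] - rational in k, leading ratio (-1/5); with t_0 = -1, classification follows.


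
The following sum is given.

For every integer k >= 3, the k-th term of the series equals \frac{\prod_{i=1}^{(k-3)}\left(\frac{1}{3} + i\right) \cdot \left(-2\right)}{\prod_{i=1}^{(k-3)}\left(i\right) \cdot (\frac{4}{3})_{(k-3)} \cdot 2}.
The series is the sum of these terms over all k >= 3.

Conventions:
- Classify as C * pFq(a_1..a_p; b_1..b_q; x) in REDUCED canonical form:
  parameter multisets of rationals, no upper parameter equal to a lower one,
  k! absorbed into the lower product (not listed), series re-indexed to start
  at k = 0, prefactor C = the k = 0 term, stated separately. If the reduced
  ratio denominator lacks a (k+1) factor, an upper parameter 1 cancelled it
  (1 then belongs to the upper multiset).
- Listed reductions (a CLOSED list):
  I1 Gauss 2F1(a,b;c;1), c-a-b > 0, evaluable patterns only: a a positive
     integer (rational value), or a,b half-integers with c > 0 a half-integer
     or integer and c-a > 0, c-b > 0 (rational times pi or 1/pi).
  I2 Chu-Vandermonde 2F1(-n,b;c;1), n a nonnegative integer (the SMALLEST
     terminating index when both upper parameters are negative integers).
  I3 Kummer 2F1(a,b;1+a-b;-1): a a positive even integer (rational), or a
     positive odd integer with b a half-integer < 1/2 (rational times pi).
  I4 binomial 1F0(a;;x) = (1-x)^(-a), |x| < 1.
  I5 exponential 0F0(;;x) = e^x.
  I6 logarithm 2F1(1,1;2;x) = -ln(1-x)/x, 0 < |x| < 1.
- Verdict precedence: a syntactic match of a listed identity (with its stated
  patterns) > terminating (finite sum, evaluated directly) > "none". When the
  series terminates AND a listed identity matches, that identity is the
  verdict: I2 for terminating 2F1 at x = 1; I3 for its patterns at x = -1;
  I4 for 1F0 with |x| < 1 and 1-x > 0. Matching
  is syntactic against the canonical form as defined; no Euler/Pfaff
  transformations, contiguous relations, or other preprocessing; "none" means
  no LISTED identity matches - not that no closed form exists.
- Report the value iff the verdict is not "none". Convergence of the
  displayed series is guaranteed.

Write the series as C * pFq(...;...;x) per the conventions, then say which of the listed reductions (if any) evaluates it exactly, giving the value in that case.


Structural cue: x = 1 and the parameter 4/3 appears in both the upper and lower lists and cancels.
Adjacent-term ratio: r(k) = 1 * 1 / [(k+1)] ; factor over Q: parameters, x = 1, and C = -1.

At argument 1: a 0F0 with upper {-}, lower {-}, scaled by C = -1. Verdict: the exponential series (I5) applies (the 0F0 exponential series at x = 1). Exact value: \left(-1\right) \cdot e^{1}.


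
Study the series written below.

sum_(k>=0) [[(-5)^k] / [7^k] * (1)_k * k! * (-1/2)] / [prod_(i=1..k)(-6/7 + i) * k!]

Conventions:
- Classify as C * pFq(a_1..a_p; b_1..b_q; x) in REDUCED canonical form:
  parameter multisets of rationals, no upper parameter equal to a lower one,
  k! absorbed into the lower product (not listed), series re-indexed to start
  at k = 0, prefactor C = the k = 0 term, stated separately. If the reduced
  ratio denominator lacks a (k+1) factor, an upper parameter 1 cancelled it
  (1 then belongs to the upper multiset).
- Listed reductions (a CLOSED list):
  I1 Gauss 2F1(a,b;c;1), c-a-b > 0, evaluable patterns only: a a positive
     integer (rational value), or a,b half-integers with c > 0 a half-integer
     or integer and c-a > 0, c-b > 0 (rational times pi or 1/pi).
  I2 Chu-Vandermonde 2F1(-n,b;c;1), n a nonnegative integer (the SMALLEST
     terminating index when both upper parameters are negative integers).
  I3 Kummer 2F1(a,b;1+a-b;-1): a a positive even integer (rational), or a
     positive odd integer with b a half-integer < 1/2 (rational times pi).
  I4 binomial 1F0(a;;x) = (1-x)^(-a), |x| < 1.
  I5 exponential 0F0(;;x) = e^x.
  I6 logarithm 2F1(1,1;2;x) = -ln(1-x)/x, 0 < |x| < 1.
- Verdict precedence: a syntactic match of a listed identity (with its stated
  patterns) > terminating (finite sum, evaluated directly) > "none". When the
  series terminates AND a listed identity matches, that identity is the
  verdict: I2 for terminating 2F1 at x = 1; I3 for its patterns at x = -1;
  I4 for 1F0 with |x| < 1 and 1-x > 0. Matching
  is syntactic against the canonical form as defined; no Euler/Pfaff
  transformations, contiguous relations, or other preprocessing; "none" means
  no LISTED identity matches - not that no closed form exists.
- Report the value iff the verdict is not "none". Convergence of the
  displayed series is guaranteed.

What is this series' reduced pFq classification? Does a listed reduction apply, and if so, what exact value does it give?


The series (x = -5/7) is 2F1: upper {1, 1}, lower {1/7}, prefactor -1/2. Verdict: none - at argument -5/7 the multisets {1, 1} ; {1/7} match no listed identity.

Structural cue: t_0 being -1/2, the lower running product (prefactor -1/2) is a rising factorial.
Ratio: r(k) = (-5/7) * (k+1) (k+1) / [(k+1/7) (k+1)] - rational in k, leading ratio (-5/7); with t_0 = -1/2, classification follows.


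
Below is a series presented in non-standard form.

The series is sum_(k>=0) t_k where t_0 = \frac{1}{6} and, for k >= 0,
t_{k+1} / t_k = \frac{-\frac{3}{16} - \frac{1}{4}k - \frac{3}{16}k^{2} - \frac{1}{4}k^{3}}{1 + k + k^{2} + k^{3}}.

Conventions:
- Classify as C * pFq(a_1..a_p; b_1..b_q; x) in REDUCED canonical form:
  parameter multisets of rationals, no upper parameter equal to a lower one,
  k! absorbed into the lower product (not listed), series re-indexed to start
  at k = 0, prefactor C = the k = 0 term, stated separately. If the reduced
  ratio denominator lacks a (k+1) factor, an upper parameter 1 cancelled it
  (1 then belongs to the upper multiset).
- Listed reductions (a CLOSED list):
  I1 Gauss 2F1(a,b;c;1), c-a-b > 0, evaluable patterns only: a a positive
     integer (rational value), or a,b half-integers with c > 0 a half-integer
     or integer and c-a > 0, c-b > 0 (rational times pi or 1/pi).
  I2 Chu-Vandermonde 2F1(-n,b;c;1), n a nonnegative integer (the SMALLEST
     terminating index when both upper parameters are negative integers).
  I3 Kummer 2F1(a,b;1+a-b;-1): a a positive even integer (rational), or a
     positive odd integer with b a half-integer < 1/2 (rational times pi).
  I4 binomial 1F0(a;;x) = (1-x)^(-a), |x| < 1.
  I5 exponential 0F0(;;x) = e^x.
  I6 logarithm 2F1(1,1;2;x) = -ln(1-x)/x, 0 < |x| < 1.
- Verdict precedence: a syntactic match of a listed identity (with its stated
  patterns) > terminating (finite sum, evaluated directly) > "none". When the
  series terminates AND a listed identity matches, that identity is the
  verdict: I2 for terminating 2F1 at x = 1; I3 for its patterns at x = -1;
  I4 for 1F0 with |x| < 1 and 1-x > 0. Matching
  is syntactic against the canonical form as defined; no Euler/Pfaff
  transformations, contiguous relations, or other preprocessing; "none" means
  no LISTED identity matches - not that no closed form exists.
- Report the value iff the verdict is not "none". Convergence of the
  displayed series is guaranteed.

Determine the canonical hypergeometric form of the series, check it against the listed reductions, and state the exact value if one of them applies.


With C = \frac{1}{6}: the canonical form is 1F0(\frac{3}{4}; -; -\frac{1}{4}). Verdict: binomial (I4) fires (the 1F0 binomial series: exponent -3/4, x = -\frac{1}{4}). Its exact value is \frac{1}{6} \cdot \left(\frac{5}{4}\right)^{-\frac{3}{4}}.

The tell: x = -\frac{1}{4} and cancel k^2 + 1 from the displayed ratio first; then C = 1/6.
Adjacent-term ratio: r(k) = -\frac{1}{4} * (k+\frac{3}{4}) / [(k+1)] - poly over poly, x = -\frac{1}{4} from leading terms; C = \frac{1}{6} at k = 0.


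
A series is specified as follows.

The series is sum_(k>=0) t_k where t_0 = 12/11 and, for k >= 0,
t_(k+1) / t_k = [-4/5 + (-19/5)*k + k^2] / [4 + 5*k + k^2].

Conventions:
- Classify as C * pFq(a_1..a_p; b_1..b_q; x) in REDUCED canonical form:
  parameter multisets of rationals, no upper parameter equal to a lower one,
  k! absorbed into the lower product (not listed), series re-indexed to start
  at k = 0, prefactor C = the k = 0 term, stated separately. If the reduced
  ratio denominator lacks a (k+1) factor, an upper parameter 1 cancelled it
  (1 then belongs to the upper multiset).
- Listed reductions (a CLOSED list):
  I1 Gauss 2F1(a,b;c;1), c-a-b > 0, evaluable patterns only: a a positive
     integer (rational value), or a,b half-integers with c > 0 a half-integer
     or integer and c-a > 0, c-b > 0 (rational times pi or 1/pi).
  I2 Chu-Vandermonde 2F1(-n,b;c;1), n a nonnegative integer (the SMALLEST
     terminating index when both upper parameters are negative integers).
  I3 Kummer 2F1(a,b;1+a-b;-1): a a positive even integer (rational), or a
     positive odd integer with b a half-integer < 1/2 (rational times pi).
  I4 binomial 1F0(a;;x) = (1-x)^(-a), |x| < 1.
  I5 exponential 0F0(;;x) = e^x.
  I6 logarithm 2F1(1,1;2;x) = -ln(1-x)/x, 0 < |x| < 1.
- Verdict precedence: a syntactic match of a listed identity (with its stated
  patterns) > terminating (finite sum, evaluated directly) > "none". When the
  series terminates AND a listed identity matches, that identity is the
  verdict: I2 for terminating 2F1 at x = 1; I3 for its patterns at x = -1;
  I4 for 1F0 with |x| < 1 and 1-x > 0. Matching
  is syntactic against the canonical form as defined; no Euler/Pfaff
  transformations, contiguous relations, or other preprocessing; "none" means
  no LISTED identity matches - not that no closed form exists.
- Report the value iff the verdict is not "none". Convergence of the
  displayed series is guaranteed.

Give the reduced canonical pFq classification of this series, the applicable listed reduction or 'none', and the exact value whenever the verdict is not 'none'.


Key step: x = 1 and roots of the ratio polynomials (C = 12/11, x = 1) are the negated parameters.
Ratio: r(k) = 1 * (k-4) (k+1/5) / [(k+4) (k+1)] ; factor over Q: parameters, x = 1, and C = 12/11.

The series (x = 1) is 2F1: upper {-4, 1/5}, lower {4}, prefactor 12/11. Verdict: the Chu-Vandermonde identity I2 matches (terminating 2F1 at x = 1 with n = 4, b = 1/5, c = 4). Exact value: 224808/240625.


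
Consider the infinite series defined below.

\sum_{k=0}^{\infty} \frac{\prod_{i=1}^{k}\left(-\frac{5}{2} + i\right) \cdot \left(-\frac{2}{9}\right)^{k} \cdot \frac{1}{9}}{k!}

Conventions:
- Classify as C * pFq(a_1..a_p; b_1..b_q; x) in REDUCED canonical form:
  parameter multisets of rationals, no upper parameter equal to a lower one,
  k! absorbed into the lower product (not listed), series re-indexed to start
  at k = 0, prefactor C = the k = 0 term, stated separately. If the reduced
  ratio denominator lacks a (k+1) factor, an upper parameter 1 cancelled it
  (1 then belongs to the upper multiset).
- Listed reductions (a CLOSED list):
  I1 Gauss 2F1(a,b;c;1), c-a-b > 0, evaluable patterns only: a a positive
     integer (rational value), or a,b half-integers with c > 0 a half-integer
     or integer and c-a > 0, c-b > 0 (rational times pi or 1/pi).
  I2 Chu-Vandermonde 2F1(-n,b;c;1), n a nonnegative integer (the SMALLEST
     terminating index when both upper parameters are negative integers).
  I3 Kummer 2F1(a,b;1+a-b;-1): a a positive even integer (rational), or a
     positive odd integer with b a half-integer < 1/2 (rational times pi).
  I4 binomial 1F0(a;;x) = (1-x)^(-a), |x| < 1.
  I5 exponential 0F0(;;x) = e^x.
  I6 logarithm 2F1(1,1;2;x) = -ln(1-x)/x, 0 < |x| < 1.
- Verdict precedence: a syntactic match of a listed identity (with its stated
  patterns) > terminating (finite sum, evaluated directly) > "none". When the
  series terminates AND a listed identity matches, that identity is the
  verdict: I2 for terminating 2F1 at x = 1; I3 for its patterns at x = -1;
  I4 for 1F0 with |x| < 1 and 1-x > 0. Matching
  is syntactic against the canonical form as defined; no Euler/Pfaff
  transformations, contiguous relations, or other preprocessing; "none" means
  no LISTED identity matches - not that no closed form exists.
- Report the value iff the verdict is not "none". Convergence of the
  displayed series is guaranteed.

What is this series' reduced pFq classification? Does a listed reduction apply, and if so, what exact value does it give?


The series (x = -\frac{2}{9}) is 1F0: upper {-\frac{3}{2}}, lower {-}, prefactor \frac{1}{9}. Verdict: binomial (I4) applies (the 1F0 binomial series: exponent 3/2, x = -\frac{2}{9}). Its exact value is \frac{1}{9} \cdot \left(\frac{11}{9}\right)^{\frac{3}{2}}.

Key step: t_0 = \frac{1}{9} here, and the running product (C = 1/9) telescopes to a rising factorial.
Term ratio: r(k) = -\frac{2}{9} * (k-\frac{3}{2}) / [(k+1)] - poly over poly, x = -\frac{2}{9} from leading terms; C = \frac{1}{9} at k = 0.


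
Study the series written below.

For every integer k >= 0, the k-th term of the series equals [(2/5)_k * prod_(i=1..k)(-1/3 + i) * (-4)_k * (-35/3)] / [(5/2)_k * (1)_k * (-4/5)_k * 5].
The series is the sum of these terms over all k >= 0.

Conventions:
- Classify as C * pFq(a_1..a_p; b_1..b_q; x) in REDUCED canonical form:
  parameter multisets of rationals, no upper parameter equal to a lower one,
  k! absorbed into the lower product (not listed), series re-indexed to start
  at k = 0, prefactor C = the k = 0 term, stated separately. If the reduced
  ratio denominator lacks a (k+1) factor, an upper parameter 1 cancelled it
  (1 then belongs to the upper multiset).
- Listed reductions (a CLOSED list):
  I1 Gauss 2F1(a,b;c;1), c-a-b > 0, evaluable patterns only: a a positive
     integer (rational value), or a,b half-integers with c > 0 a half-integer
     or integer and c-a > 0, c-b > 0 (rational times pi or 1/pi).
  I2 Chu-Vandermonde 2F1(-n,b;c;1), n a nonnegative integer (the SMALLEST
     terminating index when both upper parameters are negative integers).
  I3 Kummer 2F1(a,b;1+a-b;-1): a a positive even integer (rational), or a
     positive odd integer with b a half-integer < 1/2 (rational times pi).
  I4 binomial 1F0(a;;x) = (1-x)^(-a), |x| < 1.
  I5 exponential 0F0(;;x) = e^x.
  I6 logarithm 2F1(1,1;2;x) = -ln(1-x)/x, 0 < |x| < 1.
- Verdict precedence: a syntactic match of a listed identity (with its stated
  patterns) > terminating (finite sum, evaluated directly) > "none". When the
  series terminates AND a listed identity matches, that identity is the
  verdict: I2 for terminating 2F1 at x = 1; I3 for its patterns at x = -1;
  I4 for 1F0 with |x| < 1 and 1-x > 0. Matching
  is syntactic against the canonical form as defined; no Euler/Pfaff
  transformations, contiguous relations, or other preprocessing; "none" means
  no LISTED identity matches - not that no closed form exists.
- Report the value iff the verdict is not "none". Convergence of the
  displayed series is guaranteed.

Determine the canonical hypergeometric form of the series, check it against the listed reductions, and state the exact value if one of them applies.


At argument 1: a 3F2 with upper {-4, 2/5, 2/3}, lower {-4/5, 5/2}, scaled by C = -7/3. Verdict: terminating - upper parameter -4 makes this a finite sum (last index 4), evaluated exactly. Exact value: -120953/120285.

The tell: with t_0 = -7/3, the constant factors (C = -7/3, x = 1) combine into one prefactor.
Consecutive-term ratio: r(k) = 1 * (k-4) (k+2/5) (k+2/3) / [(k-4/5) (k+5/2) (k+1)] - poly over poly, x = 1 from leading terms; C = -7/3 at k = 0.


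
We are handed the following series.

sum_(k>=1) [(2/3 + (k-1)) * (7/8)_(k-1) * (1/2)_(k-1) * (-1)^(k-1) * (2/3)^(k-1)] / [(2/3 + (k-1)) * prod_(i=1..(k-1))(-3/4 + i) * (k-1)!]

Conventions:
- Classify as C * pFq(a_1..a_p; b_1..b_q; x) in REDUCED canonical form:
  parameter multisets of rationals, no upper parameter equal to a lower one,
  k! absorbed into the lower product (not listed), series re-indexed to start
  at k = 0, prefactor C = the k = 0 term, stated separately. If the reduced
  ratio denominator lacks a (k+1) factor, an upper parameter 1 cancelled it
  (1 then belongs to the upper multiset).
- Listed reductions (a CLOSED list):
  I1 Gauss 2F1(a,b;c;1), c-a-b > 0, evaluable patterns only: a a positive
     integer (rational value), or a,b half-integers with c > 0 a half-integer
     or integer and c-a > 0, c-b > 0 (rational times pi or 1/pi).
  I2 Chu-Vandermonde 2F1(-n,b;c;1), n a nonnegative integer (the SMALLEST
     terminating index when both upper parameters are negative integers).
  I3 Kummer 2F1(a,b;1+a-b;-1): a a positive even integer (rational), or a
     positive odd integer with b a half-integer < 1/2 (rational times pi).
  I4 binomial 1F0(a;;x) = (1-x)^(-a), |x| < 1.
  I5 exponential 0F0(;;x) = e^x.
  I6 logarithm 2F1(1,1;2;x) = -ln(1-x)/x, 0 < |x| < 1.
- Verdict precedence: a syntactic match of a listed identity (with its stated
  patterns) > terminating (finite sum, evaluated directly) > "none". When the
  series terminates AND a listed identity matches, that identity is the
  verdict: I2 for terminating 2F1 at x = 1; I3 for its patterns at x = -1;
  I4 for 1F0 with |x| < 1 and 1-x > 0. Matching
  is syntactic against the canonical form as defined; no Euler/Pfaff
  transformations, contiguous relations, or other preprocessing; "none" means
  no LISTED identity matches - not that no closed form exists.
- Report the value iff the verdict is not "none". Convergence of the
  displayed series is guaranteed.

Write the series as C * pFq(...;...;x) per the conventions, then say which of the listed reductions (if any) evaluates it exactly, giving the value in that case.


The tell: with t_0 = 1, striking the common factor k + 2/3 reduces the term (C = 1).
Step ratio: r(k) = (-2/3) * (k+1/2) (k+7/8) / [(k+1/4) (k+1)] - rational; roots negated = parameters, x = (-2/3), C = 1.

Canonical form: C = 1 times 2F1 with upper {1/2, 7/8}, lower {1/4}, x = -2/3. Verdict: none here - no I1-I6 shape fits x = -2/3 with lower {1/4}.
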